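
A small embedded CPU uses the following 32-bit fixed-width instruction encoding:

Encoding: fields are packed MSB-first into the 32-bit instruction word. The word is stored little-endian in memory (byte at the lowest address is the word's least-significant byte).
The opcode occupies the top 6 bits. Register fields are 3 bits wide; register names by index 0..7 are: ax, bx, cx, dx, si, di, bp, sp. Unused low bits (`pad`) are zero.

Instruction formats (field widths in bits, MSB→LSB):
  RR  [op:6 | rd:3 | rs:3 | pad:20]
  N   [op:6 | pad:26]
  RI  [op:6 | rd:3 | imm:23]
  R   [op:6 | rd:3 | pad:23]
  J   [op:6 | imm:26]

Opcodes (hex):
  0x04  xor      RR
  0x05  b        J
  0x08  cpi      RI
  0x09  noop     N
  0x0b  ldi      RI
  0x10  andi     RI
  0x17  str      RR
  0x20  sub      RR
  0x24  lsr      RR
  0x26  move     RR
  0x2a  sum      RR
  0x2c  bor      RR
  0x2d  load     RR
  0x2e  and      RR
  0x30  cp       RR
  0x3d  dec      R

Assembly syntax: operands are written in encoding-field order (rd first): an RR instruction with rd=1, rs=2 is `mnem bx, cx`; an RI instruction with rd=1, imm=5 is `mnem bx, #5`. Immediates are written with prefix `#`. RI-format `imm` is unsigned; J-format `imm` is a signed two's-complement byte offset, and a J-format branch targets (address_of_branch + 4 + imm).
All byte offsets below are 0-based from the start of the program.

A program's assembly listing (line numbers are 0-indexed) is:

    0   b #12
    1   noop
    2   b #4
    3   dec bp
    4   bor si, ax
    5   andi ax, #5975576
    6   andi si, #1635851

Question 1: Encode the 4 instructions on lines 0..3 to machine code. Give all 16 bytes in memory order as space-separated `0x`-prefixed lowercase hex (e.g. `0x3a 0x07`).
0. b fields op=0x5:6|imm=12:26 → word 1400000ch → 0c 00 00 14
1. noop fields op=0x9:6|pad=0:26 → word 24000000h → 00 00 00 24
2. b fields op=0x5:6|imm=4:26 → word 14000004h → 04 00 00 14
3. dec fields op=0x3d:6|rd=6:3|pad=0:23 → word f7000000h → 00 00 00 f7

0x0c 0x00 0x00 0x14 0x00 0x00 0x00 0x24 0x04 0x00 0x00 0x14 0x00 0x00 0x00 0xf7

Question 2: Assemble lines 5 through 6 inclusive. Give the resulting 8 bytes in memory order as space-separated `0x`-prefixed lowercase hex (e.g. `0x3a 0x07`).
L5: andi op=0x10:6|rd=0:3|imm=5975576:23 ⇒ 0x405b2e18 ⇒ little 18 2e 5b 40
L6: andi op=0x10:6|rd=4:3|imm=1635851:23 ⇒ 0x4218f60b ⇒ little 0b f6 18 42

0x18 0x2e 0x5b 0x40 0x0b 0xf6 0x18 0x42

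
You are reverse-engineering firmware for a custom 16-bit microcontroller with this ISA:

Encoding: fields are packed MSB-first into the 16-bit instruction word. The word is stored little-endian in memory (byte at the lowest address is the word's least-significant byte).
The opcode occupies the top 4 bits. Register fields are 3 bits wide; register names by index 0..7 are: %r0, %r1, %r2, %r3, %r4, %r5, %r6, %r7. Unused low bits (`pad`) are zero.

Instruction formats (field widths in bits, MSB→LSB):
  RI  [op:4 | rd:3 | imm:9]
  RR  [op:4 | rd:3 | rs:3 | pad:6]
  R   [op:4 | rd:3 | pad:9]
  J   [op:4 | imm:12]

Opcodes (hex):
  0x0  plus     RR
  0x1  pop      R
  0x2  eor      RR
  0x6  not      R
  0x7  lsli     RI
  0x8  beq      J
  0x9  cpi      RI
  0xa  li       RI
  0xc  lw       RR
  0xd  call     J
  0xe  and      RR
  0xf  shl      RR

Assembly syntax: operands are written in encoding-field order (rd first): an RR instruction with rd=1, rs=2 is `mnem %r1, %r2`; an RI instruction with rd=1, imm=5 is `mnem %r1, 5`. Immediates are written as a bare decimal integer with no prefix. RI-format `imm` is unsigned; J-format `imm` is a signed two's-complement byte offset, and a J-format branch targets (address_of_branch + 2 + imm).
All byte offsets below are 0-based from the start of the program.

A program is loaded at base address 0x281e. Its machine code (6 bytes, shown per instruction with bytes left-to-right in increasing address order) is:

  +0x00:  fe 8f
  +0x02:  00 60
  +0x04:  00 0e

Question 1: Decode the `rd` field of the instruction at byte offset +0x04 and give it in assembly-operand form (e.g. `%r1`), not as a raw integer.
off 0x04: read 00 0e as little → 0x0e00
  top 4b → 0x0 → plus [RR]
  [11:9] rd=7 = %r7
  [8:6] rs=0 = %r0

%r7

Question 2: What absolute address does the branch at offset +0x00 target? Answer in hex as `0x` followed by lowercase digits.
[00] fe 8f → 0x8ffe
  opcode bits[15:12]=0x8: beq/J
  imm: (w>>0)&0xfff=0xffe (s12→-2) → -2
  target = base 0x281e + off 0x00 + 2 + imm -2 = 0x281e

0x281e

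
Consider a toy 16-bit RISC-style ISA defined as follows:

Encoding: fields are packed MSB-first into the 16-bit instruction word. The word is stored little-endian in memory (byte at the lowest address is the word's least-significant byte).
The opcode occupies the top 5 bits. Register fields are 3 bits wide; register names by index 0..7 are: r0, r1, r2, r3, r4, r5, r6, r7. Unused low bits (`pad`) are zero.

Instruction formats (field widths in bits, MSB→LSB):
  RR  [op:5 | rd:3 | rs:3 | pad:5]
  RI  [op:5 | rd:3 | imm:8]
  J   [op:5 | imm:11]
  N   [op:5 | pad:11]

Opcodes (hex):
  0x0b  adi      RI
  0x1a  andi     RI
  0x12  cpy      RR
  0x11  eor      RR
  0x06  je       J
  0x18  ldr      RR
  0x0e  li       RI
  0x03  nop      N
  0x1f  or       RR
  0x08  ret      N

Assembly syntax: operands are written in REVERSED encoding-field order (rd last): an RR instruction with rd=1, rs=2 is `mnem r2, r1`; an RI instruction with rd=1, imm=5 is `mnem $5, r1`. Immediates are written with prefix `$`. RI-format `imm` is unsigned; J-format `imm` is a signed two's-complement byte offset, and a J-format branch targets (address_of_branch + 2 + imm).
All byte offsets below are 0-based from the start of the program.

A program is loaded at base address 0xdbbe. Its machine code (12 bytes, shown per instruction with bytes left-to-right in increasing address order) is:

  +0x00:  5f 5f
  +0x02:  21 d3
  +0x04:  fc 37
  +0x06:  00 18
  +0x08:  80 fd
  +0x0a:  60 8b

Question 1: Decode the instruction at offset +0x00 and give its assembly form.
adi $95, r7

off 0x00: read 5f 5f as little → 0x5f5f
  op=0x5f5f>>11=0xb ⇒ adi (RI)
  [10:8] rd=7 = r7
  [7:0] imm=95 = $95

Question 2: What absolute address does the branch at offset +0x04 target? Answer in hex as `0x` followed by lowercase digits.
@+04  little-endian(fc 37) = 0x37fc
  top 5b → 0x6 → je [J]
  imm: (w>>0)&0x7ff=0x7fc (s11→-4) → $-4
  target = base 0xdbbe + off 0x04 + 2 + imm -4 = 0xdbc0

0xdbc0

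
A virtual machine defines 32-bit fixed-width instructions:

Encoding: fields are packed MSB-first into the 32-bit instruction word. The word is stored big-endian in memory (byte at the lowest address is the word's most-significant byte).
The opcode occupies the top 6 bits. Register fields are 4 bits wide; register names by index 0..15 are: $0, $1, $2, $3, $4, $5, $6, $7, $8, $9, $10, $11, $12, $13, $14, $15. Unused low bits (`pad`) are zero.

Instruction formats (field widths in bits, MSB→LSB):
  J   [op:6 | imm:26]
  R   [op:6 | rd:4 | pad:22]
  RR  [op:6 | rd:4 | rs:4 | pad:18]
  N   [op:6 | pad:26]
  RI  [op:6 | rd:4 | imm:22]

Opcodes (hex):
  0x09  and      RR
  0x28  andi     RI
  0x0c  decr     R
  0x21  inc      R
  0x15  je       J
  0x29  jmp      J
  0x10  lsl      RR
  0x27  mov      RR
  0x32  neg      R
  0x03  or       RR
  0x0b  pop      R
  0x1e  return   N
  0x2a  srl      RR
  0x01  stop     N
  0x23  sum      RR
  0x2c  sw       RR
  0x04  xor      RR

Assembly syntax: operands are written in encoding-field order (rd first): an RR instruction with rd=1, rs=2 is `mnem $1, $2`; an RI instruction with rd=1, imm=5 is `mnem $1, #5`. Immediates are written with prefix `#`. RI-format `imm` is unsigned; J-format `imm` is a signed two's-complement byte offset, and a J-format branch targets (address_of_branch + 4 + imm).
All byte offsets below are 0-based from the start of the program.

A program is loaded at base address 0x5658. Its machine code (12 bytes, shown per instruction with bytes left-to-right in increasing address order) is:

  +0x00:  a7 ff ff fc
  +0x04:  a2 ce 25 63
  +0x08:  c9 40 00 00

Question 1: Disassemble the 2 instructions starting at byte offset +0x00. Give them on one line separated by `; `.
jmp #-4; andi $11, #927075

@+00  big-endian(a7 ff ff fc) = 0xa7fffffc
  opcode bits[31:26]=0x29: jmp/J
  [25:0] imm=67108860 (s26→-4) = #-4
@+04  big-endian(a2 ce 25 63) = 0xa2ce2563
  opcode bits[31:26]=0x28: andi/RI
  [25:22] rd=11 = $11
  [21:0] imm=927075 = #927075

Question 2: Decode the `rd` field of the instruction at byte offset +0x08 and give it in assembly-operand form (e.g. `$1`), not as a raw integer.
[08] c9 40 00 00 → 0xc9400000
  top 6b → 0x32 → neg [R]
  rd: (w>>22)&0xf=0x5 → $5

$5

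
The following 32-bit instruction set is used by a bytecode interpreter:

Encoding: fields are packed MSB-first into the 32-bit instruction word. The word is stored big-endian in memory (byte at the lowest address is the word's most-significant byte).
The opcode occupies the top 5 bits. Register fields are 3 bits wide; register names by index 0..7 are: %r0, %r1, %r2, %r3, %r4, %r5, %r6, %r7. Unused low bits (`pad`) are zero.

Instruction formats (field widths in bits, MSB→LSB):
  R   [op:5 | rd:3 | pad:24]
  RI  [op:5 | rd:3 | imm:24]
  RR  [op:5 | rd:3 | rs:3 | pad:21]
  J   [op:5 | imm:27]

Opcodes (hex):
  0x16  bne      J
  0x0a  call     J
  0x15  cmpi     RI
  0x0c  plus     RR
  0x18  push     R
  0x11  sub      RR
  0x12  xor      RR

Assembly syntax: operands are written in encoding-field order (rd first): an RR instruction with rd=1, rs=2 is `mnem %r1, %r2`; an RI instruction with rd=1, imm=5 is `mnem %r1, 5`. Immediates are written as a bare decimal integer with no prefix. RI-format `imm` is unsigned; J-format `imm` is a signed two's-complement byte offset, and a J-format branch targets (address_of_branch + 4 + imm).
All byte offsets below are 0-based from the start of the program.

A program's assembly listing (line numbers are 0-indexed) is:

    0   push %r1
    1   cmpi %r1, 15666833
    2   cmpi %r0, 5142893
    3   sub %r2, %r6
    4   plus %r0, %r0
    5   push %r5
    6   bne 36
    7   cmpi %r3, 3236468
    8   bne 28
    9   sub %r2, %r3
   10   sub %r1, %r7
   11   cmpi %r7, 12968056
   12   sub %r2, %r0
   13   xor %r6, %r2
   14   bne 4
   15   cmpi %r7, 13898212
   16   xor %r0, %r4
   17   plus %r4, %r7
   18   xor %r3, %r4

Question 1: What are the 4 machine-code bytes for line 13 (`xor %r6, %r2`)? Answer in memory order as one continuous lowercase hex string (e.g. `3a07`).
13. xor fields op=0x12:5|rd=6:3|rs=2:3|pad=0:21 → word 96400000h → 96 40 00 00

96400000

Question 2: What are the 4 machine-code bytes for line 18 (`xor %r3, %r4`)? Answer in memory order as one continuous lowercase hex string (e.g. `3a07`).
L18: xor op=0x12:5|rd=3:3|rs=4:3|pad=0:21 ⇒ 0x93800000 ⇒ big 93 80 00 00

93800000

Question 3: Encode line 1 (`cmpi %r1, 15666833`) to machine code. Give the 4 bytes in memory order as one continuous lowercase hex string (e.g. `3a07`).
1. cmpi fields op=0x15:5|rd=1:3|imm=15666833:24 → word a9ef0e91h → a9 ef 0e 91

a9ef0e91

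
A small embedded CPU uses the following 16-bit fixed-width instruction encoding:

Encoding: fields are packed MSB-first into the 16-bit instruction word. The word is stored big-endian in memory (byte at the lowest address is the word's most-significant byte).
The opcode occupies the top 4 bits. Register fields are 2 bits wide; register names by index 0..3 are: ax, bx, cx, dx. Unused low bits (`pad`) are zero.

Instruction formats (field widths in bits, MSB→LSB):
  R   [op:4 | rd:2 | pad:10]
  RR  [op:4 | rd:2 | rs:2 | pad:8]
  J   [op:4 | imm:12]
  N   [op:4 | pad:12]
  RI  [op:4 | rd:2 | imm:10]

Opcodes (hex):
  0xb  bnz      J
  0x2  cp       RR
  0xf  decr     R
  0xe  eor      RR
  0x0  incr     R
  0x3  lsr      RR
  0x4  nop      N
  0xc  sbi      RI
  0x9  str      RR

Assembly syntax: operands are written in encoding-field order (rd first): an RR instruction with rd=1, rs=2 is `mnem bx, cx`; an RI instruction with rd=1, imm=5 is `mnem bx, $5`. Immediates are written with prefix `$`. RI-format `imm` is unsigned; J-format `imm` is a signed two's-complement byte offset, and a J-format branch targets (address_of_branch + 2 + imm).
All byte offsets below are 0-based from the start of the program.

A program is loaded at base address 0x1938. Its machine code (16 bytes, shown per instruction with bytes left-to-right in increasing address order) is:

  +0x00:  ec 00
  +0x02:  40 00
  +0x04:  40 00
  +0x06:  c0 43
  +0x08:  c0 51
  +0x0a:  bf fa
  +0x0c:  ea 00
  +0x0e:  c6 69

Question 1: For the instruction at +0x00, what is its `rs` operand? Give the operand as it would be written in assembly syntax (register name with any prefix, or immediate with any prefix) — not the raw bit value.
ax

off 0x00: read ec 00 as big → 0xec00
  top 4b → 0xe → eor [RR]
  rd@[11:10]=0x3 ⇒ dx
  rs@[9:8]=0x0 ⇒ ax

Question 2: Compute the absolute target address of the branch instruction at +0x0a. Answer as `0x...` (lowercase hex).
+0x0a: bf fa ⇒ word 0xbffa (big)
  opcode bits[15:12]=0xb: bnz/J
  imm@[11:0]=0xffa (s12→-6) ⇒ $-6
  target = base 0x1938 + off 0x0a + 2 + imm -6 = 0x193e

0x193e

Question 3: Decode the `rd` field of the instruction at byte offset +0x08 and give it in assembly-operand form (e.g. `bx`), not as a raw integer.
ax

+0x08: c0 51 ⇒ word 0xc051 (big)
  opcode bits[15:12]=0xc: sbi/RI
  rd@[11:10]=0x0 ⇒ ax
  imm@[9:0]=0x51 ⇒ $81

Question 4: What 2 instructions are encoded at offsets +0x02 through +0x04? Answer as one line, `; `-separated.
@+02  big-endian(40 00) = 0x4000
  opcode bits[15:12]=0x4: nop/N
@+04  big-endian(40 00) = 0x4000
  opcode bits[15:12]=0x4: nop/N

nop; nop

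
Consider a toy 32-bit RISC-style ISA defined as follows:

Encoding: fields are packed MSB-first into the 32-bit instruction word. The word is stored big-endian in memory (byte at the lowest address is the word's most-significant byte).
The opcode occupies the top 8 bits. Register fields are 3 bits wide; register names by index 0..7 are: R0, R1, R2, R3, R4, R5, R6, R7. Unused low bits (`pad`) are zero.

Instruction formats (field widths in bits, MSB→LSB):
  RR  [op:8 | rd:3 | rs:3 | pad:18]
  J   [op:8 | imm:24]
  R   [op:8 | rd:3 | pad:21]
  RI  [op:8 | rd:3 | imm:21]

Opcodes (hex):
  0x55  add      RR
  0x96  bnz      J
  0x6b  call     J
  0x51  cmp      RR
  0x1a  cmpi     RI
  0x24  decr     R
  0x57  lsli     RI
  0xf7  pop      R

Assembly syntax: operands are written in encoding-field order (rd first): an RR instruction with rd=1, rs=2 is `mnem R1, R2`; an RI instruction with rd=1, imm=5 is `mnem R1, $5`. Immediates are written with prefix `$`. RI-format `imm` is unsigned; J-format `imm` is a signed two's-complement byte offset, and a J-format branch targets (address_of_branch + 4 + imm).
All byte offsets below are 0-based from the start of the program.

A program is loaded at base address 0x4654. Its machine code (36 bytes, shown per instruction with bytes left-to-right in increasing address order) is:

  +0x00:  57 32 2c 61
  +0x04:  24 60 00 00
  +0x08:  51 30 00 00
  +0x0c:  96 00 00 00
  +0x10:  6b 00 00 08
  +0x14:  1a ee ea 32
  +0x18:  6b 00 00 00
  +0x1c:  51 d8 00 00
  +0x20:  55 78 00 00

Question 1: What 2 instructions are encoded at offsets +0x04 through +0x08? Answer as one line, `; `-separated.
decr R3; cmp R1, R4

+0x04: 24 60 00 00 ⇒ word 0x24600000 (big)
  op=0x24600000>>24=0x24 ⇒ decr (R)
  [23:21] rd=3 = R3
+0x08: 51 30 00 00 ⇒ word 0x51300000 (big)
  op=0x51300000>>24=0x51 ⇒ cmp (RR)
  [23:21] rd=1 = R1
  [20:18] rs=4 = R4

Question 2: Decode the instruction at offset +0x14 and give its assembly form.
+0x14: 1a ee ea 32 ⇒ word 0x1aeeea32 (big)
  op=0x1aeeea32>>24=0x1a ⇒ cmpi (RI)
  [23:21] rd=7 = R7
  [20:0] imm=977458 = $977458

cmpi R7, $977458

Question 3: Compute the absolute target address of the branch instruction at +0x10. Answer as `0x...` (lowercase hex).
@+10  big-endian(6b 00 00 08) = 0x6b000008
  op=0x6b000008>>24=0x6b ⇒ call (J)
  [23:0] imm=8 = $8
  target = base 0x4654 + off 0x10 + 4 + imm 8 = 0x4670

0x4670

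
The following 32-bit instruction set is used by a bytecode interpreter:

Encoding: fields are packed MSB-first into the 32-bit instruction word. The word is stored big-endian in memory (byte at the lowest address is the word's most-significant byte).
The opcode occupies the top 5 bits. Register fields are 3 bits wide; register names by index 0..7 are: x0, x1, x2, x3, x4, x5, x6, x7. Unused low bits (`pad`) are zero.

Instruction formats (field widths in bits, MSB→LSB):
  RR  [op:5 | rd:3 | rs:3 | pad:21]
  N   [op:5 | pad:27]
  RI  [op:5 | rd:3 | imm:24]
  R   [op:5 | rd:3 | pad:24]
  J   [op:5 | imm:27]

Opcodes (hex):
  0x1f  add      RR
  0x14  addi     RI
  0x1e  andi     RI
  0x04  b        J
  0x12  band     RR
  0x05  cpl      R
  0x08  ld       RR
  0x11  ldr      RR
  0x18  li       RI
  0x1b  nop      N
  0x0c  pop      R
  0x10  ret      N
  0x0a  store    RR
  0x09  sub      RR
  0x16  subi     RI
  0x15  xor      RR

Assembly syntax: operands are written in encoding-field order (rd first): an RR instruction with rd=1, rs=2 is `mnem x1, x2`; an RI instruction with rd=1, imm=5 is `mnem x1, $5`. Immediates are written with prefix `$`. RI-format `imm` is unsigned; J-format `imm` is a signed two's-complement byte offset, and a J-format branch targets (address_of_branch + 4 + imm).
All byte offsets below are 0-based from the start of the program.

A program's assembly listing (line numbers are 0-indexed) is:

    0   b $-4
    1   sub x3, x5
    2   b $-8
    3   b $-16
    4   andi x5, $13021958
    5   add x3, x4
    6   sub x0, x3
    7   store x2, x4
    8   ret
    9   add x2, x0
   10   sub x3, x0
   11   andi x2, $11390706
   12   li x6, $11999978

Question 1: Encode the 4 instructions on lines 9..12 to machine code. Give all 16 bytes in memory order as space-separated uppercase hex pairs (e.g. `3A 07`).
line 9 (add): pack op=0x1f:5|rd=2:3|rs=0:3|pad=0:21 = 0xfa000000; big→ fa 00 00 00
line 10 (sub): pack op=0x9:5|rd=3:3|rs=0:3|pad=0:21 = 0x4b000000; big→ 4b 00 00 00
line 11 (andi): pack op=0x1e:5|rd=2:3|imm=11390706:24 = 0xf2adcef2; big→ f2 ad ce f2
line 12 (li): pack op=0x18:5|rd=6:3|imm=11999978:24 = 0xc6b71aea; big→ c6 b7 1a ea

FA 00 00 00 4B 00 00 00 F2 AD CE F2 C6 B7 1A EA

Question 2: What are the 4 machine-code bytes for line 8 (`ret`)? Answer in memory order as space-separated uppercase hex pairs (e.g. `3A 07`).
80 00 00 00

L8: ret op=0x10:5|pad=0:27 ⇒ 0x80000000 ⇒ big 80 00 00 00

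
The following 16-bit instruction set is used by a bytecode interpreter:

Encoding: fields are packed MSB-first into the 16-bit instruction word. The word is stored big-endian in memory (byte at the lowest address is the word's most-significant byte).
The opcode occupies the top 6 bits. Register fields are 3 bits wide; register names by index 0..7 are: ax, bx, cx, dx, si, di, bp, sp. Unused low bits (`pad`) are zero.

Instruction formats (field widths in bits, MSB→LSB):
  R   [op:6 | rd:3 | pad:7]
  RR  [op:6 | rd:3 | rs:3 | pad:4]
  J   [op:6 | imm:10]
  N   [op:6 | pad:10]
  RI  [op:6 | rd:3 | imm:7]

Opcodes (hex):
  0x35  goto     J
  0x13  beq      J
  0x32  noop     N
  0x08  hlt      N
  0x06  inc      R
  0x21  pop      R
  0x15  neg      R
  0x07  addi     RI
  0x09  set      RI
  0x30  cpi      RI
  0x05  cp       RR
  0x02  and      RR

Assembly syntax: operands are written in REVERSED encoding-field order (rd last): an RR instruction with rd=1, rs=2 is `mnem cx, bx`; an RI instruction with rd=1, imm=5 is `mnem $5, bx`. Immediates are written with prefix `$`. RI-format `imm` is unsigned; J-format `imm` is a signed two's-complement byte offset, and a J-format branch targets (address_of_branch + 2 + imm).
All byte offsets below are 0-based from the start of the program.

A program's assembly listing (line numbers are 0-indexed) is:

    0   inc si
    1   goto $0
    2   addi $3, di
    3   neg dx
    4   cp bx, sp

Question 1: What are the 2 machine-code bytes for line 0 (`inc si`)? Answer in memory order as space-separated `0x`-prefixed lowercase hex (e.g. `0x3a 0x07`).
0. inc fields op=0x6:6|rd=4:3|pad=0:7 → word 1a00h → 1a 00

0x1a 0x00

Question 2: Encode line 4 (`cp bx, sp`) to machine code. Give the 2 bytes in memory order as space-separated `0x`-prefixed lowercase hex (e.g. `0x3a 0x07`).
0x17 0x90

line 4 (cp): pack op=0x5:6|rd=7:3|rs=1:3|pad=0:4 = 0x1790; big→ 17 90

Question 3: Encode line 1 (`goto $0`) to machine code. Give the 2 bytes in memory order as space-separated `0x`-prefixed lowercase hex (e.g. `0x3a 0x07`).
0xd4 0x00

1. goto fields op=0x35:6|imm=0:10 → word d400h → d4 00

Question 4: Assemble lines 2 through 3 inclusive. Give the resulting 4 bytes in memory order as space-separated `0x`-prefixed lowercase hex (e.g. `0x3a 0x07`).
0x1e 0x83 0x55 0x80

L2: addi op=0x7:6|rd=5:3|imm=3:7 ⇒ 0x1e83 ⇒ big 1e 83
L3: neg op=0x15:6|rd=3:3|pad=0:7 ⇒ 0x5580 ⇒ big 55 80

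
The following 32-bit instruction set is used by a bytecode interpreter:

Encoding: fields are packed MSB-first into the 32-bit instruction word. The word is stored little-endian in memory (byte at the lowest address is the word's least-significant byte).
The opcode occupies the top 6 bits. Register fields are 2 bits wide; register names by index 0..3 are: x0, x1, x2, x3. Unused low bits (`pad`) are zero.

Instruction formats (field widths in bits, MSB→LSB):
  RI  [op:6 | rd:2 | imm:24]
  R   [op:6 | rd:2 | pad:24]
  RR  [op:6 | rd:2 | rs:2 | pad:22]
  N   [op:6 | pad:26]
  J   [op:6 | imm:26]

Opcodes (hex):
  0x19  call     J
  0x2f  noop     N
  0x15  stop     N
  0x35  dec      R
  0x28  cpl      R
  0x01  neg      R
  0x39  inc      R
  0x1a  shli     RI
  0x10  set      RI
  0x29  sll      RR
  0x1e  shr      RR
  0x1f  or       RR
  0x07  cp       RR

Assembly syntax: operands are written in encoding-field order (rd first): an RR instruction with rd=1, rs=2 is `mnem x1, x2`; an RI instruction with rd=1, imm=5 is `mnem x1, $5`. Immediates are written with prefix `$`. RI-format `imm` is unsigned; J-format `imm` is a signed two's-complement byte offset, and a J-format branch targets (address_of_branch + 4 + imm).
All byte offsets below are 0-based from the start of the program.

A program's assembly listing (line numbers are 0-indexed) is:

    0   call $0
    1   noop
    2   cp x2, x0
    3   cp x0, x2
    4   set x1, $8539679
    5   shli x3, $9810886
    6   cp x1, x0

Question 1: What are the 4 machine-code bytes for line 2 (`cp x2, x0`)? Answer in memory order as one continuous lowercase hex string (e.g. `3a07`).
L2: cp op=0x7:6|rd=2:2|rs=0:2|pad=0:22 ⇒ 0x1e000000 ⇒ little 00 00 00 1e

0000001e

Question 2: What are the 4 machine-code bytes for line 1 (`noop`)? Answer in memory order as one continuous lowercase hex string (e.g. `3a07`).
000000bc

line 1 (noop): pack op=0x2f:6|pad=0:26 = 0xbc000000; little→ 00 00 00 bc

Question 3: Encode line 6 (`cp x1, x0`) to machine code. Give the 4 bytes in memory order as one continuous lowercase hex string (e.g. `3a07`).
6. cp fields op=0x7:6|rd=1:2|rs=0:2|pad=0:22 → word 1d000000h → 00 00 00 1d

0000001d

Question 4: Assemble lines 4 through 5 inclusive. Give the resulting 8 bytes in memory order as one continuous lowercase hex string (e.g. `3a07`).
1f4e8241c6b3956b

4. set fields op=0x10:6|rd=1:2|imm=8539679:24 → word 41824e1fh → 1f 4e 82 41
5. shli fields op=0x1a:6|rd=3:2|imm=9810886:24 → word 6b95b3c6h → c6 b3 95 6b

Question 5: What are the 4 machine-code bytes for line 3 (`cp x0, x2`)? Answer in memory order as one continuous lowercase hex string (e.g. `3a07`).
0000801c

3. cp fields op=0x7:6|rd=0:2|rs=2:2|pad=0:22 → word 1c800000h → 00 00 80 1c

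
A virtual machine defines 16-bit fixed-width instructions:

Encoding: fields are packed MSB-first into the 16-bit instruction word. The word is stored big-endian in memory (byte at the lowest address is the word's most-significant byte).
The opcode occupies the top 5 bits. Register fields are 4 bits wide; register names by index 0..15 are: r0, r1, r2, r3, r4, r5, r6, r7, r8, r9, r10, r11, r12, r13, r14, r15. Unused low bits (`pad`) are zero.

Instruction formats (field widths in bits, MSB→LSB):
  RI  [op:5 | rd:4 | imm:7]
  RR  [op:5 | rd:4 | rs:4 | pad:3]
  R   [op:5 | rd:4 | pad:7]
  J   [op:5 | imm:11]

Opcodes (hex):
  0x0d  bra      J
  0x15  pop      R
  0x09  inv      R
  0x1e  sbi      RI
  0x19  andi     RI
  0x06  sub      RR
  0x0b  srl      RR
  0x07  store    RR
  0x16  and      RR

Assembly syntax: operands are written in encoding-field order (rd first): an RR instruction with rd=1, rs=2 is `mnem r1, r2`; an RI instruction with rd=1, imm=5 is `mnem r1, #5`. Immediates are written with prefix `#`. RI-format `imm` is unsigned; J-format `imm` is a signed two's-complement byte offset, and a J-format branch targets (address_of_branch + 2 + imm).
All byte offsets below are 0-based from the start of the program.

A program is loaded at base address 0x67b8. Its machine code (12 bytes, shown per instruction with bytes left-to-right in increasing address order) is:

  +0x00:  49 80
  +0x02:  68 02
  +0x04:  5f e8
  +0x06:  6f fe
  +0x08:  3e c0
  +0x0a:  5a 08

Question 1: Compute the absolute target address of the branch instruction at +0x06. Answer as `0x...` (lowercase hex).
0x67be

+0x06: 6f fe ⇒ word 0x6ffe (big)
  opcode bits[15:11]=0xd: bra/J
  [10:0] imm=2046 (s11→-2) = #-2
  target = base 0x67b8 + off 0x06 + 2 + imm -2 = 0x67be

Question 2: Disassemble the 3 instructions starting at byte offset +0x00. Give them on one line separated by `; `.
inv r3; bra #2; srl r15, r13

+0x00: 49 80 ⇒ word 0x4980 (big)
  op=0x4980>>11=0x9 ⇒ inv (R)
  [10:7] rd=3 = r3
+0x02: 68 02 ⇒ word 0x6802 (big)
  op=0x6802>>11=0xd ⇒ bra (J)
  [10:0] imm=2 = #2
+0x04: 5f e8 ⇒ word 0x5fe8 (big)
  op=0x5fe8>>11=0xb ⇒ srl (RR)
  [10:7] rd=15 = r15
  [6:3] rs=13 = r13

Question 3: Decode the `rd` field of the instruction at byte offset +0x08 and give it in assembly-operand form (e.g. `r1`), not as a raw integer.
off 0x08: read 3e c0 as big → 0x3ec0
  op=0x3ec0>>11=0x7 ⇒ store (RR)
  rd@[10:7]=0xd ⇒ r13
  rs@[6:3]=0x8 ⇒ r8

r13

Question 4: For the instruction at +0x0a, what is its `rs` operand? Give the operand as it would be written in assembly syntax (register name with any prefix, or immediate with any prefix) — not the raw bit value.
@+0a  big-endian(5a 08) = 0x5a08
  opcode bits[15:11]=0xb: srl/RR
  rd: (w>>7)&0xf=0x4 → r4
  rs: (w>>3)&0xf=0x1 → r1

r1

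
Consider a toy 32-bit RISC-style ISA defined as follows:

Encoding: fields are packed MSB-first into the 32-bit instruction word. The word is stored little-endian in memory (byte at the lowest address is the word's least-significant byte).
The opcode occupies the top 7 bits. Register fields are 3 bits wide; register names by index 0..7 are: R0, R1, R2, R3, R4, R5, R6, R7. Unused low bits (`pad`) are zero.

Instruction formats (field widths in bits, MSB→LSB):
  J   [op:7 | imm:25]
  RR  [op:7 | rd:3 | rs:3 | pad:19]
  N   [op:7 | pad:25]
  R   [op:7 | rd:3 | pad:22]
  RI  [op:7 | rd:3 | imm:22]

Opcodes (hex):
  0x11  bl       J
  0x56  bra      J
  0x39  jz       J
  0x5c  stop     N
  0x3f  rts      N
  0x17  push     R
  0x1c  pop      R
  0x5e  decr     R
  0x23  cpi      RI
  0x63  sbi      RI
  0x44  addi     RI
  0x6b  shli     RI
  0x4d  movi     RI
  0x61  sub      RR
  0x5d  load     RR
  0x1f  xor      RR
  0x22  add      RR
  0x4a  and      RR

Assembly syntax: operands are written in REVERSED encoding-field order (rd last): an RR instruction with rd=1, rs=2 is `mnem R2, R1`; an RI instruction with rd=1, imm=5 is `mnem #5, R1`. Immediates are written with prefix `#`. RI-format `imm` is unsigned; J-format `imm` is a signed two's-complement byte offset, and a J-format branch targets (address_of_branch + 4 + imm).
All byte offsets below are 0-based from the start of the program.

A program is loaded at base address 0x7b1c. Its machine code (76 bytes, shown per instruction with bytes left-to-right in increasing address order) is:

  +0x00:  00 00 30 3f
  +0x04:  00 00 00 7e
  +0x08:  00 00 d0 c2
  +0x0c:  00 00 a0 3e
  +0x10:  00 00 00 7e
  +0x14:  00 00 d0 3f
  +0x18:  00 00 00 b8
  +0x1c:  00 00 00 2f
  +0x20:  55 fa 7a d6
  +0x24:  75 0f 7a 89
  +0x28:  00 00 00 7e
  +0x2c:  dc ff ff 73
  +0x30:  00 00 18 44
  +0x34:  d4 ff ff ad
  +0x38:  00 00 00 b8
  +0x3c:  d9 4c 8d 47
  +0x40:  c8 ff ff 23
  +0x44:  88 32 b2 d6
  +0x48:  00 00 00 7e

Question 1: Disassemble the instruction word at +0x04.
off 0x04: read 00 00 00 7e as little → 0x7e000000
  op=0x7e000000>>25=0x3f ⇒ rts (N)

rts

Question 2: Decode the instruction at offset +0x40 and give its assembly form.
bl #-56

off 0x40: read c8 ff ff 23 as little → 0x23ffffc8
  top 7b → 0x11 → bl [J]
  [24:0] imm=33554376 (s25→-56) = #-56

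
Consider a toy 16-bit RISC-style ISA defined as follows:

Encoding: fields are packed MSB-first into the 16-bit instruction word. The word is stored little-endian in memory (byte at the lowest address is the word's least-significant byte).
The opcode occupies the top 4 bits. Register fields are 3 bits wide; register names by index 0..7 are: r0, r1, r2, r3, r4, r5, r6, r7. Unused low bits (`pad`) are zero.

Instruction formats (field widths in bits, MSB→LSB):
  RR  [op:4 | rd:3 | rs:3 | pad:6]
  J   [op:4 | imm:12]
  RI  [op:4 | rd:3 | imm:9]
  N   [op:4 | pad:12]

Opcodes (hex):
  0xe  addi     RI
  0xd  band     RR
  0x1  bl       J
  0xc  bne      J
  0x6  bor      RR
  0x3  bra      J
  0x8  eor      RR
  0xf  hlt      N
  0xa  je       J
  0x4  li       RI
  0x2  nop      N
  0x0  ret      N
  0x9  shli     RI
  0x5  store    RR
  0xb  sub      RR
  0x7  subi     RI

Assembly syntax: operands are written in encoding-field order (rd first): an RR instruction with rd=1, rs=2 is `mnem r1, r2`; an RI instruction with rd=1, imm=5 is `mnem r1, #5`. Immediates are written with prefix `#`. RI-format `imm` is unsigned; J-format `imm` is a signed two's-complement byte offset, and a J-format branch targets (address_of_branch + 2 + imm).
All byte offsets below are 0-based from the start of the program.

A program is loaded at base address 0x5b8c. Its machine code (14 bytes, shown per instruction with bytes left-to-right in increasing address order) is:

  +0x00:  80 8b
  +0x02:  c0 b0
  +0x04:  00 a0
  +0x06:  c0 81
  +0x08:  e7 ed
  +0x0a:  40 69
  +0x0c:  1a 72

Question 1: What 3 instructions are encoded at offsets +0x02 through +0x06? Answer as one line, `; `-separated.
sub r0, r3; je #0; eor r0, r7

@+02  little-endian(c0 b0) = 0xb0c0
  op=0xb0c0>>12=0xb ⇒ sub (RR)
  rd@[11:9]=0x0 ⇒ r0
  rs@[8:6]=0x3 ⇒ r3
@+04  little-endian(00 a0) = 0xa000
  op=0xa000>>12=0xa ⇒ je (J)
  imm@[11:0]=0x0 ⇒ #0
@+06  little-endian(c0 81) = 0x81c0
  op=0x81c0>>12=0x8 ⇒ eor (RR)
  rd@[11:9]=0x0 ⇒ r0
  rs@[8:6]=0x7 ⇒ r7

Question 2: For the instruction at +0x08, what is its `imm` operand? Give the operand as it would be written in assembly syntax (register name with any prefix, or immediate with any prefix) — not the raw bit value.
#487

@+08  little-endian(e7 ed) = 0xede7
  opcode bits[15:12]=0xe: addi/RI
  rd: (w>>9)&0x7=0x6 → r6
  imm: (w>>0)&0x1ff=0x1e7 → #487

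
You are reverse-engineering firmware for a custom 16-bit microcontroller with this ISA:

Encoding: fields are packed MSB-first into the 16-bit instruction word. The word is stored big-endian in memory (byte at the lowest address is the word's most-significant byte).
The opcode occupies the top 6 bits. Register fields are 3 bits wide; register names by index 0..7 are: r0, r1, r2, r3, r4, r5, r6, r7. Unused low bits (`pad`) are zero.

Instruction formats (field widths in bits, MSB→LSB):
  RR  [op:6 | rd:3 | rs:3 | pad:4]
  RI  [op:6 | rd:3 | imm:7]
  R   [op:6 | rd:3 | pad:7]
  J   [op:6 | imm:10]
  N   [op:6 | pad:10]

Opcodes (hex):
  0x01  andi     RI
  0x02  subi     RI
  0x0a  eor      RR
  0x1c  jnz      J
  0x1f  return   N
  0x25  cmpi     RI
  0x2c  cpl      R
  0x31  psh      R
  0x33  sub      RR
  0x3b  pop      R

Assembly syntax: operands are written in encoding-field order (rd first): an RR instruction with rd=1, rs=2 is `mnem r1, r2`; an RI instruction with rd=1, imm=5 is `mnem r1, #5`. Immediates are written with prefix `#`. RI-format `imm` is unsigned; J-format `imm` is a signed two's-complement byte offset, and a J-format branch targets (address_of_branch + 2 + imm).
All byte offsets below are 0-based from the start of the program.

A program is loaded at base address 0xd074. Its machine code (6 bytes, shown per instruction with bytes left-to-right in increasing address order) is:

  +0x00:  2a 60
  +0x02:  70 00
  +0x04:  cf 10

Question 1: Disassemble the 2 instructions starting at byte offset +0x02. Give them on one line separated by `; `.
jnz #0; sub r6, r1

[02] 70 00 → 0x7000
  op=0x7000>>10=0x1c ⇒ jnz (J)
  [9:0] imm=0 = #0
[04] cf 10 → 0xcf10
  op=0xcf10>>10=0x33 ⇒ sub (RR)
  [9:7] rd=6 = r6
  [6:4] rs=1 = r1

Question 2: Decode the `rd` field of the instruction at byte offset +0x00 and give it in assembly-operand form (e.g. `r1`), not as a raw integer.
r4

off 0x00: read 2a 60 as big → 0x2a60
  top 6b → 0xa → eor [RR]
  rd@[9:7]=0x4 ⇒ r4
  rs@[6:4]=0x6 ⇒ r6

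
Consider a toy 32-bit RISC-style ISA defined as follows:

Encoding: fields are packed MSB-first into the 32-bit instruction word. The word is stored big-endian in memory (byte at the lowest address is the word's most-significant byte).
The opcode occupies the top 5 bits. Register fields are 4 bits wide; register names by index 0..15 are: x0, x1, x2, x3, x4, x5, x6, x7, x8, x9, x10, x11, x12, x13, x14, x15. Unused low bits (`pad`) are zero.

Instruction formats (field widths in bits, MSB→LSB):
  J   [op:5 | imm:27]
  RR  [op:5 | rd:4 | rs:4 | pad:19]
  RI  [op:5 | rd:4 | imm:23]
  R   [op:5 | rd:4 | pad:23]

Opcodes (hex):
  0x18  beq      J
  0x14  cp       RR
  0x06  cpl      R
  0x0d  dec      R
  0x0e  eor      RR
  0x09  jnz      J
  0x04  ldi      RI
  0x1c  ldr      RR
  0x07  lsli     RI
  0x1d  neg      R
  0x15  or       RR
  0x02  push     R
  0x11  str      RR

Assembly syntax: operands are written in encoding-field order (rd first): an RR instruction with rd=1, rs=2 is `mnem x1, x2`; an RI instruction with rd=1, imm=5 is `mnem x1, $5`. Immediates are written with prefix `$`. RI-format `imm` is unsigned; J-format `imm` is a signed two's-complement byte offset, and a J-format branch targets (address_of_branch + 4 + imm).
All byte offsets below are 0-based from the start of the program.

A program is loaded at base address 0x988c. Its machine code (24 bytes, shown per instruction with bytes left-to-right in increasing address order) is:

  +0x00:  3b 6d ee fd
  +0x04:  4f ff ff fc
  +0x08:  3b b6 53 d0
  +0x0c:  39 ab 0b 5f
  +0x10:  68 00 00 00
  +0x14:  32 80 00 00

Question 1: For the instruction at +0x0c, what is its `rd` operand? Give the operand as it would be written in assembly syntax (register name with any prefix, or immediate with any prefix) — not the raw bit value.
+0x0c: 39 ab 0b 5f ⇒ word 0x39ab0b5f (big)
  op=0x39ab0b5f>>27=0x7 ⇒ lsli (RI)
  rd@[26:23]=0x3 ⇒ x3
  imm@[22:0]=0x2b0b5f ⇒ $2820959

x3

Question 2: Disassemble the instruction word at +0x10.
dec x0

+0x10: 68 00 00 00 ⇒ word 0x68000000 (big)
  op=0x68000000>>27=0xd ⇒ dec (R)
  [26:23] rd=0 = x0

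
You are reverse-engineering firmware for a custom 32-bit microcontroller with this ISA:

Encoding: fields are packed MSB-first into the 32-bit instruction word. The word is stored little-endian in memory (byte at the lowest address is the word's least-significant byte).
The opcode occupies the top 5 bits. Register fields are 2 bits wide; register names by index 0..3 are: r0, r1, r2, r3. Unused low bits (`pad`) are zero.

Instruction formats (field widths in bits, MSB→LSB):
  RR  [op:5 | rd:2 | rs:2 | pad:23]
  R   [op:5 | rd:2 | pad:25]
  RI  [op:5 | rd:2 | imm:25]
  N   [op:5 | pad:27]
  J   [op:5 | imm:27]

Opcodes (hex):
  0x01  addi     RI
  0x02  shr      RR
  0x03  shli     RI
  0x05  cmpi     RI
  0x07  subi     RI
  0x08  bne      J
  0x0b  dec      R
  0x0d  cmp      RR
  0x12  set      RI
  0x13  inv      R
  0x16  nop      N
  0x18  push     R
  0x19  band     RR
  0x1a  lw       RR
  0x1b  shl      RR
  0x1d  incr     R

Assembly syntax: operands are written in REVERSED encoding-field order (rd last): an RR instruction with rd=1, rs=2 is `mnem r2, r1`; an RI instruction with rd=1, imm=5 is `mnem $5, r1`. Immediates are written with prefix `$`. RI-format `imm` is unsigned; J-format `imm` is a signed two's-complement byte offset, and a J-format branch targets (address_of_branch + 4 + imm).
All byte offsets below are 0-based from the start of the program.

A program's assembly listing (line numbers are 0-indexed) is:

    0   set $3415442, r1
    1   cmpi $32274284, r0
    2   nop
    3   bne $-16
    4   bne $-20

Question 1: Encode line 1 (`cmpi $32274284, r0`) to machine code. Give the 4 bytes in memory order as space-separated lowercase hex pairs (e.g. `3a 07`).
6c 77 ec 29

line 1 (cmpi): pack op=0x5:5|rd=0:2|imm=32274284:25 = 0x29ec776c; little→ 6c 77 ec 29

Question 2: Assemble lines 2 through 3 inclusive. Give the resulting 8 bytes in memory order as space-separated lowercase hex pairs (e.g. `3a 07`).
00 00 00 b0 f0 ff ff 47

line 2 (nop): pack op=0x16:5|pad=0:27 = 0xb0000000; little→ 00 00 00 b0
line 3 (bne): pack op=0x8:5|imm=-16:27 = 0x47fffff0; little→ f0 ff ff 47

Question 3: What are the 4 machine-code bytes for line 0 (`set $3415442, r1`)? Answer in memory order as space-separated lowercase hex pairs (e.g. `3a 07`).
L0: set op=0x12:5|rd=1:2|imm=3415442:25 ⇒ 0x92341d92 ⇒ little 92 1d 34 92

92 1d 34 92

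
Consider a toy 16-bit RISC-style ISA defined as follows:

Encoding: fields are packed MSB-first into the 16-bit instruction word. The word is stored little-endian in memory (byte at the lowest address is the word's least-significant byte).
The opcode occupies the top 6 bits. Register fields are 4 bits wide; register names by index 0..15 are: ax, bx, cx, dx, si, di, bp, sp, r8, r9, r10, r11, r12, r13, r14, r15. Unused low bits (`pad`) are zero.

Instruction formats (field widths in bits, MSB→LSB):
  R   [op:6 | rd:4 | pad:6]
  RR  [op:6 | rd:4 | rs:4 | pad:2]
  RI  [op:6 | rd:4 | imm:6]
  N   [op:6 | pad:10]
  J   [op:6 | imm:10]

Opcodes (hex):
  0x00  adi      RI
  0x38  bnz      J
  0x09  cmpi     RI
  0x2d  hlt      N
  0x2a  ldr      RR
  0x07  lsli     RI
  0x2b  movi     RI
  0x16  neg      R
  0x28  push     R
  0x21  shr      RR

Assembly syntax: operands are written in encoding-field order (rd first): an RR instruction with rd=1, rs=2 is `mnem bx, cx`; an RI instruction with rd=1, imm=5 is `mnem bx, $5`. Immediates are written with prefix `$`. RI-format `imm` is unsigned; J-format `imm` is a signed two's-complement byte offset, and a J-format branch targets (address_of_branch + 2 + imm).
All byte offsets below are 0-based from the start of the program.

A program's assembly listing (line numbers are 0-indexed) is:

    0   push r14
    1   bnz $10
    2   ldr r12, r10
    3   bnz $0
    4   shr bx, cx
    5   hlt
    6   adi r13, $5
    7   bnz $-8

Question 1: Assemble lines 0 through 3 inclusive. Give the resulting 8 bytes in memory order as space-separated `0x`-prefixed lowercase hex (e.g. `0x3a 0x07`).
0x80 0xa3 0x0a 0xe0 0x28 0xab 0x00 0xe0

0. push fields op=0x28:6|rd=14:4|pad=0:6 → word a380h → 80 a3
1. bnz fields op=0x38:6|imm=10:10 → word e00ah → 0a e0
2. ldr fields op=0x2a:6|rd=12:4|rs=10:4|pad=0:2 → word ab28h → 28 ab
3. bnz fields op=0x38:6|imm=0:10 → word e000h → 00 e0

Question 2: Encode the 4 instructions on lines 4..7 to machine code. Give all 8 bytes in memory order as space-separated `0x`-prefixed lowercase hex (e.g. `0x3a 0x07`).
L4: shr op=0x21:6|rd=1:4|rs=2:4|pad=0:2 ⇒ 0x8448 ⇒ little 48 84
L5: hlt op=0x2d:6|pad=0:10 ⇒ 0xb400 ⇒ little 00 b4
L6: adi op=0x0:6|rd=13:4|imm=5:6 ⇒ 0x0345 ⇒ little 45 03
L7: bnz op=0x38:6|imm=-8:10 ⇒ 0xe3f8 ⇒ little f8 e3

0x48 0x84 0x00 0xb4 0x45 0x03 0xf8 0xe3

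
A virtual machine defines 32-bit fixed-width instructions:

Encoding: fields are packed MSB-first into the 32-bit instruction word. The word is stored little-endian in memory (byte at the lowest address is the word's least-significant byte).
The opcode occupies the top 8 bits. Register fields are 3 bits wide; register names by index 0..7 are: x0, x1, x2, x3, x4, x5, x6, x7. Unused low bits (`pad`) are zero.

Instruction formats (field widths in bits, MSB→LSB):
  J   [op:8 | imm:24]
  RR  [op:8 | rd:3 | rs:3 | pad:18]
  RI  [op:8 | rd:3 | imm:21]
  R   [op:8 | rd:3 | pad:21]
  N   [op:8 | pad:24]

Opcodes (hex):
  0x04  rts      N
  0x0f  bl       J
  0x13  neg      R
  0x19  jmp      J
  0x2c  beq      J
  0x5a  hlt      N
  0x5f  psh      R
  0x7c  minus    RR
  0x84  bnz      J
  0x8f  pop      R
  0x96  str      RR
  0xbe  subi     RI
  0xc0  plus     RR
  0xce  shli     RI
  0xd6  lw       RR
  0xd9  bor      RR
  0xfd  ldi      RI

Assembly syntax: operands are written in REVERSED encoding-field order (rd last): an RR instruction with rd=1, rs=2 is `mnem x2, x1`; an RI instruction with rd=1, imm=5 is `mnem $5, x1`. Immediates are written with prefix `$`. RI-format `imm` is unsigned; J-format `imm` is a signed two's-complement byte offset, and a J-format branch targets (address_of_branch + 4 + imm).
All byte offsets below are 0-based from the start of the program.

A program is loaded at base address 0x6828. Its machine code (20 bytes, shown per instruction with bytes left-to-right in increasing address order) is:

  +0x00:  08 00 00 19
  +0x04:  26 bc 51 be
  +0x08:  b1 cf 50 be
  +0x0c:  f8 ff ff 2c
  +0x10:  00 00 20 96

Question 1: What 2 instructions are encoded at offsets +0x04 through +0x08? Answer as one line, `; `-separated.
subi $1162278, x2; subi $1101745, x2

[04] 26 bc 51 be → 0xbe51bc26
  opcode bits[31:24]=0xbe: subi/RI
  rd: (w>>21)&0x7=0x2 → x2
  imm: (w>>0)&0x1fffff=0x11bc26 → $1162278
[08] b1 cf 50 be → 0xbe50cfb1
  opcode bits[31:24]=0xbe: subi/RI
  rd: (w>>21)&0x7=0x2 → x2
  imm: (w>>0)&0x1fffff=0x10cfb1 → $1101745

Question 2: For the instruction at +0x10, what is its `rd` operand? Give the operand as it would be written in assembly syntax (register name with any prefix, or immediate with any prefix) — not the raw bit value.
off 0x10: read 00 00 20 96 as little → 0x96200000
  op=0x96200000>>24=0x96 ⇒ str (RR)
  [23:21] rd=1 = x1
  [20:18] rs=0 = x0

x1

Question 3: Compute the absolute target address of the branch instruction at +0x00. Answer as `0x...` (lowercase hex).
[00] 08 00 00 19 → 0x19000008
  top 8b → 0x19 → jmp [J]
  [23:0] imm=8 = $8
  target = base 0x6828 + off 0x00 + 4 + imm 8 = 0x6834

0x6834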